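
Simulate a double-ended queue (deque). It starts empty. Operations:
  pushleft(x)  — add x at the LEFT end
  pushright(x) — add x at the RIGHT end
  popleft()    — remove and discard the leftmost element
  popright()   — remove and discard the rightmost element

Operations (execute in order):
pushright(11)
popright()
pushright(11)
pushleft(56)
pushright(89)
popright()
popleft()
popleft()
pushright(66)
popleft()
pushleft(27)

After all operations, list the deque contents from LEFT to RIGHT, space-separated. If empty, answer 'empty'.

Answer: 27

Derivation:
pushright(11): [11]
popright(): []
pushright(11): [11]
pushleft(56): [56, 11]
pushright(89): [56, 11, 89]
popright(): [56, 11]
popleft(): [11]
popleft(): []
pushright(66): [66]
popleft(): []
pushleft(27): [27]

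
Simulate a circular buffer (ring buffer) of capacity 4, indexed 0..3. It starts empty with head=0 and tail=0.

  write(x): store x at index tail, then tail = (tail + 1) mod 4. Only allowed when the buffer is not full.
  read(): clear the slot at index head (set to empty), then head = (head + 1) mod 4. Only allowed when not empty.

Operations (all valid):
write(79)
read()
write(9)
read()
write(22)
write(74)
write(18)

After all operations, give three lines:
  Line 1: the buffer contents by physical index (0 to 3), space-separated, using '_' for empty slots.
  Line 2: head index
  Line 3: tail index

write(79): buf=[79 _ _ _], head=0, tail=1, size=1
read(): buf=[_ _ _ _], head=1, tail=1, size=0
write(9): buf=[_ 9 _ _], head=1, tail=2, size=1
read(): buf=[_ _ _ _], head=2, tail=2, size=0
write(22): buf=[_ _ 22 _], head=2, tail=3, size=1
write(74): buf=[_ _ 22 74], head=2, tail=0, size=2
write(18): buf=[18 _ 22 74], head=2, tail=1, size=3

Answer: 18 _ 22 74
2
1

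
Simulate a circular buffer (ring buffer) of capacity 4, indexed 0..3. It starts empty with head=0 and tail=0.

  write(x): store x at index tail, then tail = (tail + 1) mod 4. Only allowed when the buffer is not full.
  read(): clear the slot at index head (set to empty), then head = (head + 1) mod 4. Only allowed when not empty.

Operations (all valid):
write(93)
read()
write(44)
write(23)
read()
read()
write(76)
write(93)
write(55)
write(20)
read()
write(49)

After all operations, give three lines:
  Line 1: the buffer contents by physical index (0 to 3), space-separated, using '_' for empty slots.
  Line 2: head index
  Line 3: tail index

Answer: 93 55 20 49
0
0

Derivation:
write(93): buf=[93 _ _ _], head=0, tail=1, size=1
read(): buf=[_ _ _ _], head=1, tail=1, size=0
write(44): buf=[_ 44 _ _], head=1, tail=2, size=1
write(23): buf=[_ 44 23 _], head=1, tail=3, size=2
read(): buf=[_ _ 23 _], head=2, tail=3, size=1
read(): buf=[_ _ _ _], head=3, tail=3, size=0
write(76): buf=[_ _ _ 76], head=3, tail=0, size=1
write(93): buf=[93 _ _ 76], head=3, tail=1, size=2
write(55): buf=[93 55 _ 76], head=3, tail=2, size=3
write(20): buf=[93 55 20 76], head=3, tail=3, size=4
read(): buf=[93 55 20 _], head=0, tail=3, size=3
write(49): buf=[93 55 20 49], head=0, tail=0, size=4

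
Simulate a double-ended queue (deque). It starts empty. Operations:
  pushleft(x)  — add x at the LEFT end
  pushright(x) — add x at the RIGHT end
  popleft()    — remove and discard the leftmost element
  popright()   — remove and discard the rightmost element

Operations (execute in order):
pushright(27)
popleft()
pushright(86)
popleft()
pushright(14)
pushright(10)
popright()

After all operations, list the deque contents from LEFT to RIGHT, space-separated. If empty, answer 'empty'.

pushright(27): [27]
popleft(): []
pushright(86): [86]
popleft(): []
pushright(14): [14]
pushright(10): [14, 10]
popright(): [14]

Answer: 14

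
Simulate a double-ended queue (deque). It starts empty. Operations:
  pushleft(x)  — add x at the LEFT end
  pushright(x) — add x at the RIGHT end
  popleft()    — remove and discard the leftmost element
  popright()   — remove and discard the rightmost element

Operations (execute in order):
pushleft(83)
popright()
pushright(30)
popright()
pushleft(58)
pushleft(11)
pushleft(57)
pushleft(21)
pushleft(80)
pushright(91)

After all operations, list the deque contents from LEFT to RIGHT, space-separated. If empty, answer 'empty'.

pushleft(83): [83]
popright(): []
pushright(30): [30]
popright(): []
pushleft(58): [58]
pushleft(11): [11, 58]
pushleft(57): [57, 11, 58]
pushleft(21): [21, 57, 11, 58]
pushleft(80): [80, 21, 57, 11, 58]
pushright(91): [80, 21, 57, 11, 58, 91]

Answer: 80 21 57 11 58 91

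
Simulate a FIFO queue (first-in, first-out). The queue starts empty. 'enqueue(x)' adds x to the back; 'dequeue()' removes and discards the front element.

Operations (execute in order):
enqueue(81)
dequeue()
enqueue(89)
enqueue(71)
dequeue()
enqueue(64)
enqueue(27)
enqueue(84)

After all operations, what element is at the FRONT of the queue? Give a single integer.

Answer: 71

Derivation:
enqueue(81): queue = [81]
dequeue(): queue = []
enqueue(89): queue = [89]
enqueue(71): queue = [89, 71]
dequeue(): queue = [71]
enqueue(64): queue = [71, 64]
enqueue(27): queue = [71, 64, 27]
enqueue(84): queue = [71, 64, 27, 84]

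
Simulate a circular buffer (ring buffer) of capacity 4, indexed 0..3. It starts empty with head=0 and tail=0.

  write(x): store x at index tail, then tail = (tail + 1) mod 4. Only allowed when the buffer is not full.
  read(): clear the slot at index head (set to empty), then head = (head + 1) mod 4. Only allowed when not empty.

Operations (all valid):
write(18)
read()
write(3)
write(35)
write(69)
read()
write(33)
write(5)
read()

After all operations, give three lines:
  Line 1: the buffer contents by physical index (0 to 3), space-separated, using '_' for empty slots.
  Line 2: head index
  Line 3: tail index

write(18): buf=[18 _ _ _], head=0, tail=1, size=1
read(): buf=[_ _ _ _], head=1, tail=1, size=0
write(3): buf=[_ 3 _ _], head=1, tail=2, size=1
write(35): buf=[_ 3 35 _], head=1, tail=3, size=2
write(69): buf=[_ 3 35 69], head=1, tail=0, size=3
read(): buf=[_ _ 35 69], head=2, tail=0, size=2
write(33): buf=[33 _ 35 69], head=2, tail=1, size=3
write(5): buf=[33 5 35 69], head=2, tail=2, size=4
read(): buf=[33 5 _ 69], head=3, tail=2, size=3

Answer: 33 5 _ 69
3
2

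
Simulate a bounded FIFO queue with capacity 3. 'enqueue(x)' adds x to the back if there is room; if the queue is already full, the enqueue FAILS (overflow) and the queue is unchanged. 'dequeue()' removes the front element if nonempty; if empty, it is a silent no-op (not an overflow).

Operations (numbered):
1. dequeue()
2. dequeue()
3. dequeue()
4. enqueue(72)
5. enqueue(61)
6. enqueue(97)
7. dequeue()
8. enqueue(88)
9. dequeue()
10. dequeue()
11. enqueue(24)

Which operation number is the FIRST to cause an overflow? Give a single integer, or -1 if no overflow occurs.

1. dequeue(): empty, no-op, size=0
2. dequeue(): empty, no-op, size=0
3. dequeue(): empty, no-op, size=0
4. enqueue(72): size=1
5. enqueue(61): size=2
6. enqueue(97): size=3
7. dequeue(): size=2
8. enqueue(88): size=3
9. dequeue(): size=2
10. dequeue(): size=1
11. enqueue(24): size=2

Answer: -1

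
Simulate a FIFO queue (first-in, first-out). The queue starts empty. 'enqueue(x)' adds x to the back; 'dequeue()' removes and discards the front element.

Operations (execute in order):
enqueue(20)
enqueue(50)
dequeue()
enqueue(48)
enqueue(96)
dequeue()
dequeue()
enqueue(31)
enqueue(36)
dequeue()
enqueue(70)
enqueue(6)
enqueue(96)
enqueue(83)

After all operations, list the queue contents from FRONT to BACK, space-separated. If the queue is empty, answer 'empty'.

enqueue(20): [20]
enqueue(50): [20, 50]
dequeue(): [50]
enqueue(48): [50, 48]
enqueue(96): [50, 48, 96]
dequeue(): [48, 96]
dequeue(): [96]
enqueue(31): [96, 31]
enqueue(36): [96, 31, 36]
dequeue(): [31, 36]
enqueue(70): [31, 36, 70]
enqueue(6): [31, 36, 70, 6]
enqueue(96): [31, 36, 70, 6, 96]
enqueue(83): [31, 36, 70, 6, 96, 83]

Answer: 31 36 70 6 96 83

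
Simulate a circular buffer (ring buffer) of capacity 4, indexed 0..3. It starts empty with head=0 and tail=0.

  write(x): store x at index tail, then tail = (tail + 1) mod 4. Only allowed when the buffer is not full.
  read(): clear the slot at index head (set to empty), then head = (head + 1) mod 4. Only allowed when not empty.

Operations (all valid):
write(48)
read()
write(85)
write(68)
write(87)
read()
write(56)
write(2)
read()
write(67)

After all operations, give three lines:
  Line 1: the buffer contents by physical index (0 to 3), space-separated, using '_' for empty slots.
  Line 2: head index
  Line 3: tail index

write(48): buf=[48 _ _ _], head=0, tail=1, size=1
read(): buf=[_ _ _ _], head=1, tail=1, size=0
write(85): buf=[_ 85 _ _], head=1, tail=2, size=1
write(68): buf=[_ 85 68 _], head=1, tail=3, size=2
write(87): buf=[_ 85 68 87], head=1, tail=0, size=3
read(): buf=[_ _ 68 87], head=2, tail=0, size=2
write(56): buf=[56 _ 68 87], head=2, tail=1, size=3
write(2): buf=[56 2 68 87], head=2, tail=2, size=4
read(): buf=[56 2 _ 87], head=3, tail=2, size=3
write(67): buf=[56 2 67 87], head=3, tail=3, size=4

Answer: 56 2 67 87
3
3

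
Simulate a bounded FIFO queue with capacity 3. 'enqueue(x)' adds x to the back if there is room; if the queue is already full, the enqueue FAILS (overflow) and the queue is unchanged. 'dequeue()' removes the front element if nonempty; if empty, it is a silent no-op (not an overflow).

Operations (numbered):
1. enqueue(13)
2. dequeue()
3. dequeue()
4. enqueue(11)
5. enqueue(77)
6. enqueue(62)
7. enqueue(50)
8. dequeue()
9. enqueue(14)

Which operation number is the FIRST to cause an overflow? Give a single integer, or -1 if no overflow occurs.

Answer: 7

Derivation:
1. enqueue(13): size=1
2. dequeue(): size=0
3. dequeue(): empty, no-op, size=0
4. enqueue(11): size=1
5. enqueue(77): size=2
6. enqueue(62): size=3
7. enqueue(50): size=3=cap → OVERFLOW (fail)
8. dequeue(): size=2
9. enqueue(14): size=3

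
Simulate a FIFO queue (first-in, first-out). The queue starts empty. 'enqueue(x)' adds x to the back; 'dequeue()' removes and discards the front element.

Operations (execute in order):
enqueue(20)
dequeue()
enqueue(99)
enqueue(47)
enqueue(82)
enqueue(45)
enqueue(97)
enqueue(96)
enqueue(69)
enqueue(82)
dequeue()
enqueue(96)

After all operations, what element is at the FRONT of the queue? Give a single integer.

Answer: 47

Derivation:
enqueue(20): queue = [20]
dequeue(): queue = []
enqueue(99): queue = [99]
enqueue(47): queue = [99, 47]
enqueue(82): queue = [99, 47, 82]
enqueue(45): queue = [99, 47, 82, 45]
enqueue(97): queue = [99, 47, 82, 45, 97]
enqueue(96): queue = [99, 47, 82, 45, 97, 96]
enqueue(69): queue = [99, 47, 82, 45, 97, 96, 69]
enqueue(82): queue = [99, 47, 82, 45, 97, 96, 69, 82]
dequeue(): queue = [47, 82, 45, 97, 96, 69, 82]
enqueue(96): queue = [47, 82, 45, 97, 96, 69, 82, 96]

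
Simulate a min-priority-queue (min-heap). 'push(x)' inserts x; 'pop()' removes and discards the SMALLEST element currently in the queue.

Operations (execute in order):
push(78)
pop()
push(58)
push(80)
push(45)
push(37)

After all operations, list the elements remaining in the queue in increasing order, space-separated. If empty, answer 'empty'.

push(78): heap contents = [78]
pop() → 78: heap contents = []
push(58): heap contents = [58]
push(80): heap contents = [58, 80]
push(45): heap contents = [45, 58, 80]
push(37): heap contents = [37, 45, 58, 80]

Answer: 37 45 58 80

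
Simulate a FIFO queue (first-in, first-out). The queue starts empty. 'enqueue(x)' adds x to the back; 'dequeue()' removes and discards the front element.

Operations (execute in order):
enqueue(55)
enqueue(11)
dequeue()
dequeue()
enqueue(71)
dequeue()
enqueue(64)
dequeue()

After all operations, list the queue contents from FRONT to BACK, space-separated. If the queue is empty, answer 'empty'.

Answer: empty

Derivation:
enqueue(55): [55]
enqueue(11): [55, 11]
dequeue(): [11]
dequeue(): []
enqueue(71): [71]
dequeue(): []
enqueue(64): [64]
dequeue(): []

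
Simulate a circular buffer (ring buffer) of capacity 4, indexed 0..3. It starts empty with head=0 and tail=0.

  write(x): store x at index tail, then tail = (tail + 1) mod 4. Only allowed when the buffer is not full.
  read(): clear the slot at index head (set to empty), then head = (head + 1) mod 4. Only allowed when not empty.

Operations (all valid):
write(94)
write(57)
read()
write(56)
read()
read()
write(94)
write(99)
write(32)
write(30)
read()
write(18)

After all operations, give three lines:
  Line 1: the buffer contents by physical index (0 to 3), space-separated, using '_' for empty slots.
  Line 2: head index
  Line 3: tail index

write(94): buf=[94 _ _ _], head=0, tail=1, size=1
write(57): buf=[94 57 _ _], head=0, tail=2, size=2
read(): buf=[_ 57 _ _], head=1, tail=2, size=1
write(56): buf=[_ 57 56 _], head=1, tail=3, size=2
read(): buf=[_ _ 56 _], head=2, tail=3, size=1
read(): buf=[_ _ _ _], head=3, tail=3, size=0
write(94): buf=[_ _ _ 94], head=3, tail=0, size=1
write(99): buf=[99 _ _ 94], head=3, tail=1, size=2
write(32): buf=[99 32 _ 94], head=3, tail=2, size=3
write(30): buf=[99 32 30 94], head=3, tail=3, size=4
read(): buf=[99 32 30 _], head=0, tail=3, size=3
write(18): buf=[99 32 30 18], head=0, tail=0, size=4

Answer: 99 32 30 18
0
0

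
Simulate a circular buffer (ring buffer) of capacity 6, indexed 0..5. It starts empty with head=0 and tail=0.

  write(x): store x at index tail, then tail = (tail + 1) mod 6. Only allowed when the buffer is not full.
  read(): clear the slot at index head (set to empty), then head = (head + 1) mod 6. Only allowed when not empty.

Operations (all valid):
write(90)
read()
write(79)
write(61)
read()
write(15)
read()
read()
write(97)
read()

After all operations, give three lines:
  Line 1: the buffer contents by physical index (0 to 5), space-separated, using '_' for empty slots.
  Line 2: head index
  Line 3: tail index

Answer: _ _ _ _ _ _
5
5

Derivation:
write(90): buf=[90 _ _ _ _ _], head=0, tail=1, size=1
read(): buf=[_ _ _ _ _ _], head=1, tail=1, size=0
write(79): buf=[_ 79 _ _ _ _], head=1, tail=2, size=1
write(61): buf=[_ 79 61 _ _ _], head=1, tail=3, size=2
read(): buf=[_ _ 61 _ _ _], head=2, tail=3, size=1
write(15): buf=[_ _ 61 15 _ _], head=2, tail=4, size=2
read(): buf=[_ _ _ 15 _ _], head=3, tail=4, size=1
read(): buf=[_ _ _ _ _ _], head=4, tail=4, size=0
write(97): buf=[_ _ _ _ 97 _], head=4, tail=5, size=1
read(): buf=[_ _ _ _ _ _], head=5, tail=5, size=0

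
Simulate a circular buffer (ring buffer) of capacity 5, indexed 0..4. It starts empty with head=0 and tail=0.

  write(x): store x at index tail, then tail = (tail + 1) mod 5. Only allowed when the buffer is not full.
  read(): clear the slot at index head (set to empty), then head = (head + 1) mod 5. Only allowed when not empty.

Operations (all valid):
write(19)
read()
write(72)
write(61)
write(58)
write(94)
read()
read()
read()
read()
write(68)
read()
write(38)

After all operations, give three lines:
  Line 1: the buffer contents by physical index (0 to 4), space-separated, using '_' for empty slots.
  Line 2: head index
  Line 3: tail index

write(19): buf=[19 _ _ _ _], head=0, tail=1, size=1
read(): buf=[_ _ _ _ _], head=1, tail=1, size=0
write(72): buf=[_ 72 _ _ _], head=1, tail=2, size=1
write(61): buf=[_ 72 61 _ _], head=1, tail=3, size=2
write(58): buf=[_ 72 61 58 _], head=1, tail=4, size=3
write(94): buf=[_ 72 61 58 94], head=1, tail=0, size=4
read(): buf=[_ _ 61 58 94], head=2, tail=0, size=3
read(): buf=[_ _ _ 58 94], head=3, tail=0, size=2
read(): buf=[_ _ _ _ 94], head=4, tail=0, size=1
read(): buf=[_ _ _ _ _], head=0, tail=0, size=0
write(68): buf=[68 _ _ _ _], head=0, tail=1, size=1
read(): buf=[_ _ _ _ _], head=1, tail=1, size=0
write(38): buf=[_ 38 _ _ _], head=1, tail=2, size=1

Answer: _ 38 _ _ _
1
2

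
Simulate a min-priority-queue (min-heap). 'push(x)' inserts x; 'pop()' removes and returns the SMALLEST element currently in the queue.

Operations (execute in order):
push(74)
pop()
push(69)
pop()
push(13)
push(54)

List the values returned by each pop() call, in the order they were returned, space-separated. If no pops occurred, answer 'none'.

push(74): heap contents = [74]
pop() → 74: heap contents = []
push(69): heap contents = [69]
pop() → 69: heap contents = []
push(13): heap contents = [13]
push(54): heap contents = [13, 54]

Answer: 74 69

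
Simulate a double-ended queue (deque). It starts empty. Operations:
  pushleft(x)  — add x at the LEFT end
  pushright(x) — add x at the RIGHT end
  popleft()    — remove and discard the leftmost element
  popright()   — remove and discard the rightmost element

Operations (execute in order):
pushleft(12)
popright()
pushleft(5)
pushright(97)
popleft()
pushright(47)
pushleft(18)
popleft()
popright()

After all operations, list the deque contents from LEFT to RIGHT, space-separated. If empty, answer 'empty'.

Answer: 97

Derivation:
pushleft(12): [12]
popright(): []
pushleft(5): [5]
pushright(97): [5, 97]
popleft(): [97]
pushright(47): [97, 47]
pushleft(18): [18, 97, 47]
popleft(): [97, 47]
popright(): [97]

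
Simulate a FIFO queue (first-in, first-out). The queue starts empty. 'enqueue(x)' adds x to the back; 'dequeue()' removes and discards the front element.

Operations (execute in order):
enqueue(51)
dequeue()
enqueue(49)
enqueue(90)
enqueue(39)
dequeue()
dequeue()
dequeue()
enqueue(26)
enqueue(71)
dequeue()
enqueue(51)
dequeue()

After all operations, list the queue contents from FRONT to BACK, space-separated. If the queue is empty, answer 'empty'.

Answer: 51

Derivation:
enqueue(51): [51]
dequeue(): []
enqueue(49): [49]
enqueue(90): [49, 90]
enqueue(39): [49, 90, 39]
dequeue(): [90, 39]
dequeue(): [39]
dequeue(): []
enqueue(26): [26]
enqueue(71): [26, 71]
dequeue(): [71]
enqueue(51): [71, 51]
dequeue(): [51]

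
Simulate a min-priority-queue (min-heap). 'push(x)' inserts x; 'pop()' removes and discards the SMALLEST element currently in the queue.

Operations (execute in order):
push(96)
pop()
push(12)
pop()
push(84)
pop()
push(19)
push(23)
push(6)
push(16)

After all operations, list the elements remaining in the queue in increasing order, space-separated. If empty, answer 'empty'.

push(96): heap contents = [96]
pop() → 96: heap contents = []
push(12): heap contents = [12]
pop() → 12: heap contents = []
push(84): heap contents = [84]
pop() → 84: heap contents = []
push(19): heap contents = [19]
push(23): heap contents = [19, 23]
push(6): heap contents = [6, 19, 23]
push(16): heap contents = [6, 16, 19, 23]

Answer: 6 16 19 23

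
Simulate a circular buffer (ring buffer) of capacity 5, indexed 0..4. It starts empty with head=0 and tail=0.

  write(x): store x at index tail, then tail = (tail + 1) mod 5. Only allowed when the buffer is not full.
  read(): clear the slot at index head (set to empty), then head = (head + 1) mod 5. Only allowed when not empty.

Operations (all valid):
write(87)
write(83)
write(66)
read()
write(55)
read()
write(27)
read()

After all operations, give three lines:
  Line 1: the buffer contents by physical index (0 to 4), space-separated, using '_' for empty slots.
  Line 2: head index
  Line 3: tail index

write(87): buf=[87 _ _ _ _], head=0, tail=1, size=1
write(83): buf=[87 83 _ _ _], head=0, tail=2, size=2
write(66): buf=[87 83 66 _ _], head=0, tail=3, size=3
read(): buf=[_ 83 66 _ _], head=1, tail=3, size=2
write(55): buf=[_ 83 66 55 _], head=1, tail=4, size=3
read(): buf=[_ _ 66 55 _], head=2, tail=4, size=2
write(27): buf=[_ _ 66 55 27], head=2, tail=0, size=3
read(): buf=[_ _ _ 55 27], head=3, tail=0, size=2

Answer: _ _ _ 55 27
3
0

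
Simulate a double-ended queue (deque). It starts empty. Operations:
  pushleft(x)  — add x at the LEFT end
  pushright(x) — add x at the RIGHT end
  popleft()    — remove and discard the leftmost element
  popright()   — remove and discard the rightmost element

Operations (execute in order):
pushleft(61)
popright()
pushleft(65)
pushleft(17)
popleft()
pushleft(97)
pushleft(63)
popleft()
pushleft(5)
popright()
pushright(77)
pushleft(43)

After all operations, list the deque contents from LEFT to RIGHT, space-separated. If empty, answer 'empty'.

Answer: 43 5 97 77

Derivation:
pushleft(61): [61]
popright(): []
pushleft(65): [65]
pushleft(17): [17, 65]
popleft(): [65]
pushleft(97): [97, 65]
pushleft(63): [63, 97, 65]
popleft(): [97, 65]
pushleft(5): [5, 97, 65]
popright(): [5, 97]
pushright(77): [5, 97, 77]
pushleft(43): [43, 5, 97, 77]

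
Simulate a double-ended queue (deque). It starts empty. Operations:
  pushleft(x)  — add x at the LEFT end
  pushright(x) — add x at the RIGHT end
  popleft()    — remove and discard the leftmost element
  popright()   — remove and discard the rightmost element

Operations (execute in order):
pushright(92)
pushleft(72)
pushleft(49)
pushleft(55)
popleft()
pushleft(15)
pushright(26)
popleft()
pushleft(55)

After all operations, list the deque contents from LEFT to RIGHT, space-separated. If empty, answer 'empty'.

pushright(92): [92]
pushleft(72): [72, 92]
pushleft(49): [49, 72, 92]
pushleft(55): [55, 49, 72, 92]
popleft(): [49, 72, 92]
pushleft(15): [15, 49, 72, 92]
pushright(26): [15, 49, 72, 92, 26]
popleft(): [49, 72, 92, 26]
pushleft(55): [55, 49, 72, 92, 26]

Answer: 55 49 72 92 26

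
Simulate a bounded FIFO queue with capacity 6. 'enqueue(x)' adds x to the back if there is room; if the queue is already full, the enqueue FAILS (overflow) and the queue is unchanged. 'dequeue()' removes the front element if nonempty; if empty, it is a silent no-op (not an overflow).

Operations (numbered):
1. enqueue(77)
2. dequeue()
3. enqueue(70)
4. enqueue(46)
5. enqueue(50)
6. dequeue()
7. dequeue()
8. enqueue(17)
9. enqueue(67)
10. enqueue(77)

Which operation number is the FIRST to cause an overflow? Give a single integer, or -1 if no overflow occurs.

1. enqueue(77): size=1
2. dequeue(): size=0
3. enqueue(70): size=1
4. enqueue(46): size=2
5. enqueue(50): size=3
6. dequeue(): size=2
7. dequeue(): size=1
8. enqueue(17): size=2
9. enqueue(67): size=3
10. enqueue(77): size=4

Answer: -1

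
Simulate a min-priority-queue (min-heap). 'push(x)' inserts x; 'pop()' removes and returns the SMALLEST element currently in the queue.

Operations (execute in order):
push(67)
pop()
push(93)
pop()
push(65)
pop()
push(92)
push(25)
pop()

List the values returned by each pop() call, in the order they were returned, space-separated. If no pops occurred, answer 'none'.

Answer: 67 93 65 25

Derivation:
push(67): heap contents = [67]
pop() → 67: heap contents = []
push(93): heap contents = [93]
pop() → 93: heap contents = []
push(65): heap contents = [65]
pop() → 65: heap contents = []
push(92): heap contents = [92]
push(25): heap contents = [25, 92]
pop() → 25: heap contents = [92]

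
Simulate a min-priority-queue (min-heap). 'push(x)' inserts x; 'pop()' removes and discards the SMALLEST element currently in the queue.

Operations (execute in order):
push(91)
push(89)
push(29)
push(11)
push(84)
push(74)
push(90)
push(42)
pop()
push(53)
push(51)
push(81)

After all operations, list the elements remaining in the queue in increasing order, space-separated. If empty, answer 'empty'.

Answer: 29 42 51 53 74 81 84 89 90 91

Derivation:
push(91): heap contents = [91]
push(89): heap contents = [89, 91]
push(29): heap contents = [29, 89, 91]
push(11): heap contents = [11, 29, 89, 91]
push(84): heap contents = [11, 29, 84, 89, 91]
push(74): heap contents = [11, 29, 74, 84, 89, 91]
push(90): heap contents = [11, 29, 74, 84, 89, 90, 91]
push(42): heap contents = [11, 29, 42, 74, 84, 89, 90, 91]
pop() → 11: heap contents = [29, 42, 74, 84, 89, 90, 91]
push(53): heap contents = [29, 42, 53, 74, 84, 89, 90, 91]
push(51): heap contents = [29, 42, 51, 53, 74, 84, 89, 90, 91]
push(81): heap contents = [29, 42, 51, 53, 74, 81, 84, 89, 90, 91]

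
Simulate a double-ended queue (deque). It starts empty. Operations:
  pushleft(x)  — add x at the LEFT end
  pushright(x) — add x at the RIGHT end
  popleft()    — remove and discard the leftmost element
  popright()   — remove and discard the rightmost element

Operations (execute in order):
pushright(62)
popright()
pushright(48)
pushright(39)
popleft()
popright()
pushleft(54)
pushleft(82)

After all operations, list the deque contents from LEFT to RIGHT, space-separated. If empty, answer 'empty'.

Answer: 82 54

Derivation:
pushright(62): [62]
popright(): []
pushright(48): [48]
pushright(39): [48, 39]
popleft(): [39]
popright(): []
pushleft(54): [54]
pushleft(82): [82, 54]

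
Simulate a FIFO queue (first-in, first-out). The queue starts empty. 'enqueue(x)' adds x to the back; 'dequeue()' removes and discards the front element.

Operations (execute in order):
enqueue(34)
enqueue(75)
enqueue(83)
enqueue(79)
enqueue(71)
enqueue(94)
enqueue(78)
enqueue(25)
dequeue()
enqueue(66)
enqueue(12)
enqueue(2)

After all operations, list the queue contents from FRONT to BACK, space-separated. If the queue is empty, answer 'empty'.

Answer: 75 83 79 71 94 78 25 66 12 2

Derivation:
enqueue(34): [34]
enqueue(75): [34, 75]
enqueue(83): [34, 75, 83]
enqueue(79): [34, 75, 83, 79]
enqueue(71): [34, 75, 83, 79, 71]
enqueue(94): [34, 75, 83, 79, 71, 94]
enqueue(78): [34, 75, 83, 79, 71, 94, 78]
enqueue(25): [34, 75, 83, 79, 71, 94, 78, 25]
dequeue(): [75, 83, 79, 71, 94, 78, 25]
enqueue(66): [75, 83, 79, 71, 94, 78, 25, 66]
enqueue(12): [75, 83, 79, 71, 94, 78, 25, 66, 12]
enqueue(2): [75, 83, 79, 71, 94, 78, 25, 66, 12, 2]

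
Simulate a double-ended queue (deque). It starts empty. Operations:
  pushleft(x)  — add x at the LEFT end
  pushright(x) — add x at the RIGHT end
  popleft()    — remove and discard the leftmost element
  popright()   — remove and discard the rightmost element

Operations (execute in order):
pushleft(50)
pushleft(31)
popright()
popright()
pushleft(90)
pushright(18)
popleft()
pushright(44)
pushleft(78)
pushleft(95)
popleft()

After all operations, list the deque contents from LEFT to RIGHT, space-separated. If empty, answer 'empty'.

pushleft(50): [50]
pushleft(31): [31, 50]
popright(): [31]
popright(): []
pushleft(90): [90]
pushright(18): [90, 18]
popleft(): [18]
pushright(44): [18, 44]
pushleft(78): [78, 18, 44]
pushleft(95): [95, 78, 18, 44]
popleft(): [78, 18, 44]

Answer: 78 18 44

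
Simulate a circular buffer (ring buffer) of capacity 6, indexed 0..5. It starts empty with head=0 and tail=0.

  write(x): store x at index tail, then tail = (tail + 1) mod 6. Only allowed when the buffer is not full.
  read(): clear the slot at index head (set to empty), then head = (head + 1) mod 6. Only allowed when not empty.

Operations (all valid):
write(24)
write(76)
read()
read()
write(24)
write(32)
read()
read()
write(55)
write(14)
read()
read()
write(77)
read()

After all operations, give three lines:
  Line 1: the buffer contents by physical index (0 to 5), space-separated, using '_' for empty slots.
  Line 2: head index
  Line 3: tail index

write(24): buf=[24 _ _ _ _ _], head=0, tail=1, size=1
write(76): buf=[24 76 _ _ _ _], head=0, tail=2, size=2
read(): buf=[_ 76 _ _ _ _], head=1, tail=2, size=1
read(): buf=[_ _ _ _ _ _], head=2, tail=2, size=0
write(24): buf=[_ _ 24 _ _ _], head=2, tail=3, size=1
write(32): buf=[_ _ 24 32 _ _], head=2, tail=4, size=2
read(): buf=[_ _ _ 32 _ _], head=3, tail=4, size=1
read(): buf=[_ _ _ _ _ _], head=4, tail=4, size=0
write(55): buf=[_ _ _ _ 55 _], head=4, tail=5, size=1
write(14): buf=[_ _ _ _ 55 14], head=4, tail=0, size=2
read(): buf=[_ _ _ _ _ 14], head=5, tail=0, size=1
read(): buf=[_ _ _ _ _ _], head=0, tail=0, size=0
write(77): buf=[77 _ _ _ _ _], head=0, tail=1, size=1
read(): buf=[_ _ _ _ _ _], head=1, tail=1, size=0

Answer: _ _ _ _ _ _
1
1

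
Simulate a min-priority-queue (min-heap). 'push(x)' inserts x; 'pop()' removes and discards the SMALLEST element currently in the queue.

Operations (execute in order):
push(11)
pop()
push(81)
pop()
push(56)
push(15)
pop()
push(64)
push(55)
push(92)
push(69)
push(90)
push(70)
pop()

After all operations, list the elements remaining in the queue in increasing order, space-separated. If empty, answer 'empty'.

push(11): heap contents = [11]
pop() → 11: heap contents = []
push(81): heap contents = [81]
pop() → 81: heap contents = []
push(56): heap contents = [56]
push(15): heap contents = [15, 56]
pop() → 15: heap contents = [56]
push(64): heap contents = [56, 64]
push(55): heap contents = [55, 56, 64]
push(92): heap contents = [55, 56, 64, 92]
push(69): heap contents = [55, 56, 64, 69, 92]
push(90): heap contents = [55, 56, 64, 69, 90, 92]
push(70): heap contents = [55, 56, 64, 69, 70, 90, 92]
pop() → 55: heap contents = [56, 64, 69, 70, 90, 92]

Answer: 56 64 69 70 90 92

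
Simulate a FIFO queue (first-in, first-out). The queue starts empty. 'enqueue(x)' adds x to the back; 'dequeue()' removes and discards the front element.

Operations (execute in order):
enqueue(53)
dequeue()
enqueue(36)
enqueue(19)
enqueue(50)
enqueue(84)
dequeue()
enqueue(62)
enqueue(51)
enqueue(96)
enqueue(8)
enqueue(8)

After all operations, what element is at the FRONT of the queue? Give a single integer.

Answer: 19

Derivation:
enqueue(53): queue = [53]
dequeue(): queue = []
enqueue(36): queue = [36]
enqueue(19): queue = [36, 19]
enqueue(50): queue = [36, 19, 50]
enqueue(84): queue = [36, 19, 50, 84]
dequeue(): queue = [19, 50, 84]
enqueue(62): queue = [19, 50, 84, 62]
enqueue(51): queue = [19, 50, 84, 62, 51]
enqueue(96): queue = [19, 50, 84, 62, 51, 96]
enqueue(8): queue = [19, 50, 84, 62, 51, 96, 8]
enqueue(8): queue = [19, 50, 84, 62, 51, 96, 8, 8]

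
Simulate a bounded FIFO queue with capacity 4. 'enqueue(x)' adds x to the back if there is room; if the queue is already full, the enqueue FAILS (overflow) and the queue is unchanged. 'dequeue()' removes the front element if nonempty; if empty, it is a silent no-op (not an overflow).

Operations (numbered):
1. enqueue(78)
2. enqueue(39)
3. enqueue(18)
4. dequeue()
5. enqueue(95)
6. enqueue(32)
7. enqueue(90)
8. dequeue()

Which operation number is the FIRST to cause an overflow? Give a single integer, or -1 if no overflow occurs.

Answer: 7

Derivation:
1. enqueue(78): size=1
2. enqueue(39): size=2
3. enqueue(18): size=3
4. dequeue(): size=2
5. enqueue(95): size=3
6. enqueue(32): size=4
7. enqueue(90): size=4=cap → OVERFLOW (fail)
8. dequeue(): size=3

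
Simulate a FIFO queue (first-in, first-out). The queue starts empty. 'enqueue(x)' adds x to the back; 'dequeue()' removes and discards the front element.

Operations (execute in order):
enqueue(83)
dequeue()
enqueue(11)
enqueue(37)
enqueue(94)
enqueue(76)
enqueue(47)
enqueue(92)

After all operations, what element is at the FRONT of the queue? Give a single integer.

enqueue(83): queue = [83]
dequeue(): queue = []
enqueue(11): queue = [11]
enqueue(37): queue = [11, 37]
enqueue(94): queue = [11, 37, 94]
enqueue(76): queue = [11, 37, 94, 76]
enqueue(47): queue = [11, 37, 94, 76, 47]
enqueue(92): queue = [11, 37, 94, 76, 47, 92]

Answer: 11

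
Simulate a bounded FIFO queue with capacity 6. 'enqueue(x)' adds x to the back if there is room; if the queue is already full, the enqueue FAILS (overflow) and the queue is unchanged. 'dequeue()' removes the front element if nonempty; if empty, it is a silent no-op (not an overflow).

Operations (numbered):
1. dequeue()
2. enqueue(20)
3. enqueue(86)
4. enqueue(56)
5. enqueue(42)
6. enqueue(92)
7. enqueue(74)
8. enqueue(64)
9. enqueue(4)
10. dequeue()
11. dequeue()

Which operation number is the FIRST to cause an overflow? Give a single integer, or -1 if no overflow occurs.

Answer: 8

Derivation:
1. dequeue(): empty, no-op, size=0
2. enqueue(20): size=1
3. enqueue(86): size=2
4. enqueue(56): size=3
5. enqueue(42): size=4
6. enqueue(92): size=5
7. enqueue(74): size=6
8. enqueue(64): size=6=cap → OVERFLOW (fail)
9. enqueue(4): size=6=cap → OVERFLOW (fail)
10. dequeue(): size=5
11. dequeue(): size=4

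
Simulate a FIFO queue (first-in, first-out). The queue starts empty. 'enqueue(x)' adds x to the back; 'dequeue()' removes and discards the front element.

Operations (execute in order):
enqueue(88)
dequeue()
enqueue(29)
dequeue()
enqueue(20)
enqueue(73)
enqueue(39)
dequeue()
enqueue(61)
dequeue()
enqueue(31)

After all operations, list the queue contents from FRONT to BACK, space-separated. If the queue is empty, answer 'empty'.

Answer: 39 61 31

Derivation:
enqueue(88): [88]
dequeue(): []
enqueue(29): [29]
dequeue(): []
enqueue(20): [20]
enqueue(73): [20, 73]
enqueue(39): [20, 73, 39]
dequeue(): [73, 39]
enqueue(61): [73, 39, 61]
dequeue(): [39, 61]
enqueue(31): [39, 61, 31]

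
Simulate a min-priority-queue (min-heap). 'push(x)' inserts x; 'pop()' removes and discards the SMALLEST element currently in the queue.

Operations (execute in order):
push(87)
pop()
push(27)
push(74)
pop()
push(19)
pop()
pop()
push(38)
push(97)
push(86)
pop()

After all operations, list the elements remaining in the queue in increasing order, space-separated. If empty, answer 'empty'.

push(87): heap contents = [87]
pop() → 87: heap contents = []
push(27): heap contents = [27]
push(74): heap contents = [27, 74]
pop() → 27: heap contents = [74]
push(19): heap contents = [19, 74]
pop() → 19: heap contents = [74]
pop() → 74: heap contents = []
push(38): heap contents = [38]
push(97): heap contents = [38, 97]
push(86): heap contents = [38, 86, 97]
pop() → 38: heap contents = [86, 97]

Answer: 86 97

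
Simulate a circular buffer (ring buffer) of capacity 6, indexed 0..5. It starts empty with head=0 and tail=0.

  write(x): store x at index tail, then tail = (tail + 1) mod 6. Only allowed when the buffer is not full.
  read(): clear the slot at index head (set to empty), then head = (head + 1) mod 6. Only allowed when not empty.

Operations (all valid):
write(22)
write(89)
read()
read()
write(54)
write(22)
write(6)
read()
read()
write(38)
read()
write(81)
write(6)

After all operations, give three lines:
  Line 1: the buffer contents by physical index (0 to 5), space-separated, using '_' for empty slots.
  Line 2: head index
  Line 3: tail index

Answer: 81 6 _ _ _ 38
5
2

Derivation:
write(22): buf=[22 _ _ _ _ _], head=0, tail=1, size=1
write(89): buf=[22 89 _ _ _ _], head=0, tail=2, size=2
read(): buf=[_ 89 _ _ _ _], head=1, tail=2, size=1
read(): buf=[_ _ _ _ _ _], head=2, tail=2, size=0
write(54): buf=[_ _ 54 _ _ _], head=2, tail=3, size=1
write(22): buf=[_ _ 54 22 _ _], head=2, tail=4, size=2
write(6): buf=[_ _ 54 22 6 _], head=2, tail=5, size=3
read(): buf=[_ _ _ 22 6 _], head=3, tail=5, size=2
read(): buf=[_ _ _ _ 6 _], head=4, tail=5, size=1
write(38): buf=[_ _ _ _ 6 38], head=4, tail=0, size=2
read(): buf=[_ _ _ _ _ 38], head=5, tail=0, size=1
write(81): buf=[81 _ _ _ _ 38], head=5, tail=1, size=2
write(6): buf=[81 6 _ _ _ 38], head=5, tail=2, size=3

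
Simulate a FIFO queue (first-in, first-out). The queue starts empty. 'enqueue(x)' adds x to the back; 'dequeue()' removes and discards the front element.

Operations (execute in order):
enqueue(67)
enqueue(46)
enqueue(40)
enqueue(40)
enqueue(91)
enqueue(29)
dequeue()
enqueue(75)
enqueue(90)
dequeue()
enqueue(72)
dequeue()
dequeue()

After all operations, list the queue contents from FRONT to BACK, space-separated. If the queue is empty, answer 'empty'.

Answer: 91 29 75 90 72

Derivation:
enqueue(67): [67]
enqueue(46): [67, 46]
enqueue(40): [67, 46, 40]
enqueue(40): [67, 46, 40, 40]
enqueue(91): [67, 46, 40, 40, 91]
enqueue(29): [67, 46, 40, 40, 91, 29]
dequeue(): [46, 40, 40, 91, 29]
enqueue(75): [46, 40, 40, 91, 29, 75]
enqueue(90): [46, 40, 40, 91, 29, 75, 90]
dequeue(): [40, 40, 91, 29, 75, 90]
enqueue(72): [40, 40, 91, 29, 75, 90, 72]
dequeue(): [40, 91, 29, 75, 90, 72]
dequeue(): [91, 29, 75, 90, 72]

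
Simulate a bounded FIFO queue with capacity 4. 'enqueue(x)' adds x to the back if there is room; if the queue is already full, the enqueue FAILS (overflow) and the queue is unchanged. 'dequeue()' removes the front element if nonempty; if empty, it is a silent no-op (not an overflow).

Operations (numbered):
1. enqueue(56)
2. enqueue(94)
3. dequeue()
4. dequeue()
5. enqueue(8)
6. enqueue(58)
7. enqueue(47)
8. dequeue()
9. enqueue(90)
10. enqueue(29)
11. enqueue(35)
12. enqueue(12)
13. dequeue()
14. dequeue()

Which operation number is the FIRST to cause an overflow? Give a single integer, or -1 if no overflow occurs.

1. enqueue(56): size=1
2. enqueue(94): size=2
3. dequeue(): size=1
4. dequeue(): size=0
5. enqueue(8): size=1
6. enqueue(58): size=2
7. enqueue(47): size=3
8. dequeue(): size=2
9. enqueue(90): size=3
10. enqueue(29): size=4
11. enqueue(35): size=4=cap → OVERFLOW (fail)
12. enqueue(12): size=4=cap → OVERFLOW (fail)
13. dequeue(): size=3
14. dequeue(): size=2

Answer: 11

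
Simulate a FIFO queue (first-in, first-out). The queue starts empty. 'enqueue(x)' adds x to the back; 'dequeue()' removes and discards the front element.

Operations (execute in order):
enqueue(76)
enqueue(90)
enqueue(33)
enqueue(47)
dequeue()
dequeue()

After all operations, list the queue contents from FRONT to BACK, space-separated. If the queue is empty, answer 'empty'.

enqueue(76): [76]
enqueue(90): [76, 90]
enqueue(33): [76, 90, 33]
enqueue(47): [76, 90, 33, 47]
dequeue(): [90, 33, 47]
dequeue(): [33, 47]

Answer: 33 47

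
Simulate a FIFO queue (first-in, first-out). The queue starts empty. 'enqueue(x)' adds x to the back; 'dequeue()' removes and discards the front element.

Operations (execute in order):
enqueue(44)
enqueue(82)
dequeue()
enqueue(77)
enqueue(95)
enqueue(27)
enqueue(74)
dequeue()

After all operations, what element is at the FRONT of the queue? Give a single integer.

enqueue(44): queue = [44]
enqueue(82): queue = [44, 82]
dequeue(): queue = [82]
enqueue(77): queue = [82, 77]
enqueue(95): queue = [82, 77, 95]
enqueue(27): queue = [82, 77, 95, 27]
enqueue(74): queue = [82, 77, 95, 27, 74]
dequeue(): queue = [77, 95, 27, 74]

Answer: 77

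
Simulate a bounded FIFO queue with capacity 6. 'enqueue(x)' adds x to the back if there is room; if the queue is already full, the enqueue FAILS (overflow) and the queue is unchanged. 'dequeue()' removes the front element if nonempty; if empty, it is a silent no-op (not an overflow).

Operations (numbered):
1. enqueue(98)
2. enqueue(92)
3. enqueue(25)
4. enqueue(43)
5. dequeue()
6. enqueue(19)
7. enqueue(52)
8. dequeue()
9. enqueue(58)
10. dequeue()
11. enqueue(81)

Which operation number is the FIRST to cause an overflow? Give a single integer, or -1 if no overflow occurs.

Answer: -1

Derivation:
1. enqueue(98): size=1
2. enqueue(92): size=2
3. enqueue(25): size=3
4. enqueue(43): size=4
5. dequeue(): size=3
6. enqueue(19): size=4
7. enqueue(52): size=5
8. dequeue(): size=4
9. enqueue(58): size=5
10. dequeue(): size=4
11. enqueue(81): size=5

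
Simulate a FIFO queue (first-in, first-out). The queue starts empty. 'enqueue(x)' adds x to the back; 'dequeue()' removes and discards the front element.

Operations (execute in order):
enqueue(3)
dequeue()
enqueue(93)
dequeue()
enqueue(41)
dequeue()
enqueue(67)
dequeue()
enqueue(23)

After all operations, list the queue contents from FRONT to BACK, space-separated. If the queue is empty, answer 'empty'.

enqueue(3): [3]
dequeue(): []
enqueue(93): [93]
dequeue(): []
enqueue(41): [41]
dequeue(): []
enqueue(67): [67]
dequeue(): []
enqueue(23): [23]

Answer: 23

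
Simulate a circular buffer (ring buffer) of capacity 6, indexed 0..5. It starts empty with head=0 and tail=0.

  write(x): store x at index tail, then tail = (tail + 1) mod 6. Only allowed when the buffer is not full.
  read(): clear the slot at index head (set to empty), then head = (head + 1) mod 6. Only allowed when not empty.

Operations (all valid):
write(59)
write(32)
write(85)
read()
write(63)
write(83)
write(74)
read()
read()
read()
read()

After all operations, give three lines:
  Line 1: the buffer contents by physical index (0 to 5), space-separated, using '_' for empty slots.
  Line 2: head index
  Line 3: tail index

write(59): buf=[59 _ _ _ _ _], head=0, tail=1, size=1
write(32): buf=[59 32 _ _ _ _], head=0, tail=2, size=2
write(85): buf=[59 32 85 _ _ _], head=0, tail=3, size=3
read(): buf=[_ 32 85 _ _ _], head=1, tail=3, size=2
write(63): buf=[_ 32 85 63 _ _], head=1, tail=4, size=3
write(83): buf=[_ 32 85 63 83 _], head=1, tail=5, size=4
write(74): buf=[_ 32 85 63 83 74], head=1, tail=0, size=5
read(): buf=[_ _ 85 63 83 74], head=2, tail=0, size=4
read(): buf=[_ _ _ 63 83 74], head=3, tail=0, size=3
read(): buf=[_ _ _ _ 83 74], head=4, tail=0, size=2
read(): buf=[_ _ _ _ _ 74], head=5, tail=0, size=1

Answer: _ _ _ _ _ 74
5
0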